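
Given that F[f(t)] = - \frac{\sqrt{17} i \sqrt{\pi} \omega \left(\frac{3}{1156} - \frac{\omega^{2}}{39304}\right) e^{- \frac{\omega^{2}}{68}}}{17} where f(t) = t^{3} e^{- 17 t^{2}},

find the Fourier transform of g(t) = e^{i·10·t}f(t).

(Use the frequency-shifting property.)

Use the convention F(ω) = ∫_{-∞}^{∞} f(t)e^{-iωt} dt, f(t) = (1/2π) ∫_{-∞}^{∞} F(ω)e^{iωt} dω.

F[g](ω) = \frac{\sqrt{17} i \sqrt{\pi} \left(\omega - 10\right) \left(\left(\omega - 10\right)^{2} - 102\right) e^{- \frac{\left(\omega - 10\right)^{2}}{68}}}{668168}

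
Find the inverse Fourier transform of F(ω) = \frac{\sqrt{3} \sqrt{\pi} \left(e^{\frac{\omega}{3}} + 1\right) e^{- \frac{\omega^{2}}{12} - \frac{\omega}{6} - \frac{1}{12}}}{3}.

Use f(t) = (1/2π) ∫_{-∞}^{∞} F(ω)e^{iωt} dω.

f(t) = 2 e^{- 3 t^{2}} \cos{\left(t \right)}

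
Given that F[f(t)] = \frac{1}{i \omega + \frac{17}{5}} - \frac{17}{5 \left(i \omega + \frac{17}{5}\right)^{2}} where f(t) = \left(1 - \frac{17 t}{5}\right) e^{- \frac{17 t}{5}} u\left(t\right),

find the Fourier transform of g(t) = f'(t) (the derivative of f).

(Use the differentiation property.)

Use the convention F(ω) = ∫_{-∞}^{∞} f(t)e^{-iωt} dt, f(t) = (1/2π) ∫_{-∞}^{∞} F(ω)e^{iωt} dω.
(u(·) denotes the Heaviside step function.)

F[g](ω) = \frac{25 \omega^{2}}{25 \omega^{2} - 170 i \omega - 289}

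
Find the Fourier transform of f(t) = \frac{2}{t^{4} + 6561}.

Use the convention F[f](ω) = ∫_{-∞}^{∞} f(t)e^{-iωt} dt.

F(ω) = \frac{2 \pi e^{- \frac{9 \sqrt{2} \left|{\omega}\right|}{2}} \sin{\left(\frac{9 \sqrt{2} \left|{\omega}\right|}{2} + \frac{\pi}{4} \right)}}{729}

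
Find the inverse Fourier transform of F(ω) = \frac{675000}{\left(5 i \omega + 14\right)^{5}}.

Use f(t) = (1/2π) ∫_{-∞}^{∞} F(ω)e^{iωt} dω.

f(t) = 9 t^{4} e^{- \frac{14 t}{5}} u\left(t\right)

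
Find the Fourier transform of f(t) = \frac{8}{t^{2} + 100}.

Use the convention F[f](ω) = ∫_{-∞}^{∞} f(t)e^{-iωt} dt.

F(ω) = \frac{4 \pi e^{- 10 \left|{\omega}\right|}}{5}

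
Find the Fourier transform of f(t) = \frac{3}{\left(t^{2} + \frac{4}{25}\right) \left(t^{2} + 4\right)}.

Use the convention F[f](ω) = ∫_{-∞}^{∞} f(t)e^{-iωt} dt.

F(ω) = - \frac{25 \pi e^{- 2 \left|{\omega}\right|}}{64} + \frac{125 \pi e^{- \frac{2 \left|{\omega}\right|}{5}}}{64}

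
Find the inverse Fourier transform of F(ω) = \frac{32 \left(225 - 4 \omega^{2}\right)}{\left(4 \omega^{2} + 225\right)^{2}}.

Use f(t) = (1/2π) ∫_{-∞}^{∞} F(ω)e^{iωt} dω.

f(t) = 4 e^{- \frac{15 \left|{t}\right|}{2}} \left|{t}\right|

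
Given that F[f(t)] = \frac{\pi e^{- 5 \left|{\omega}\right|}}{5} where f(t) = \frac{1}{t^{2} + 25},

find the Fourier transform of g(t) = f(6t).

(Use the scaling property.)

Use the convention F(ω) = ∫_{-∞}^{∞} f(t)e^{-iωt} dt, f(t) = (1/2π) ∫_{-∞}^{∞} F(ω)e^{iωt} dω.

F[g](ω) = \frac{\pi e^{- \frac{5 \left|{\omega}\right|}{6}}}{30}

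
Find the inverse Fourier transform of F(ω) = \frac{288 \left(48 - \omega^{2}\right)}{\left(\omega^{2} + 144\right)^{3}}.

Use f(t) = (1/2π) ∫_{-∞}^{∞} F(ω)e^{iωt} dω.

f(t) = 2 t^{2} e^{- 12 \left|{t}\right|}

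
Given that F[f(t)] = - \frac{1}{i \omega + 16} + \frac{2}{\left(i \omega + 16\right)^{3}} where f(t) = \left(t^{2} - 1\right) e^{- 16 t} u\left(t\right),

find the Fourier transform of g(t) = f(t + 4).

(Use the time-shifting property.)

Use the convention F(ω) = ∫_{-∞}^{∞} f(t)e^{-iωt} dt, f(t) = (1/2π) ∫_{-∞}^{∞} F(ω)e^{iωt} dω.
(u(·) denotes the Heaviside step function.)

F[g](ω) = \frac{\left(2 i \omega - \left(i \omega + 16\right)^{3} + 32\right) e^{4 i \omega}}{\left(i \omega + 16\right)^{4}}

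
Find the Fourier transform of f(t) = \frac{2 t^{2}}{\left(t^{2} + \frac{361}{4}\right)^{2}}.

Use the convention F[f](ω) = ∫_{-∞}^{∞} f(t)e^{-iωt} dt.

F(ω) = \frac{\pi \left(2 - 19 \left|{\omega}\right|\right) e^{- \frac{19 \left|{\omega}\right|}{2}}}{19}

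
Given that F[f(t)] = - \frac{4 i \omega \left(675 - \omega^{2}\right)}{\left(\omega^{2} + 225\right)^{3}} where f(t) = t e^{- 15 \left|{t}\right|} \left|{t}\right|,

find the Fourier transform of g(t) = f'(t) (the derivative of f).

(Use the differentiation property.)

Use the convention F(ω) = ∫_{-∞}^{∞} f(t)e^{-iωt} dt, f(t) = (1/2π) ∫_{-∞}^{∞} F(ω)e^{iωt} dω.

F[g](ω) = \frac{4 \omega^{2} \left(675 - \omega^{2}\right)}{\left(\omega^{2} + 225\right)^{3}}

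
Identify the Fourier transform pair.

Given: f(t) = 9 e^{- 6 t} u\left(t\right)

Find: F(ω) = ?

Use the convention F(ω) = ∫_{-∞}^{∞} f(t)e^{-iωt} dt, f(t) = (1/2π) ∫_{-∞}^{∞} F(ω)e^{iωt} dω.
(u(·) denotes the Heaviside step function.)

F(ω) = \frac{9}{i \omega + 6}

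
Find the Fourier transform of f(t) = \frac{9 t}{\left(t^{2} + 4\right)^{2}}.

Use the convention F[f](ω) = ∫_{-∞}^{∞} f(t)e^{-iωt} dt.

F(ω) = - \frac{9 i \pi \omega e^{- 2 \left|{\omega}\right|}}{4}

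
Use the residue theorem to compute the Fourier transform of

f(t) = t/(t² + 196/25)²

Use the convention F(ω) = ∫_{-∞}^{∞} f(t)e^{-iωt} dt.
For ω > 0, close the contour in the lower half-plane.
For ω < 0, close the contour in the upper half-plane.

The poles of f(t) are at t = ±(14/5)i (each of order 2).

Let g(z) = f(z)e^{-iωz}; for large |z| the factor e^{-iωz} decays in the lower half-plane when ω > 0 and in the upper half-plane when ω < 0.

Case ω > 0 (lower half-plane, clockwise contour ⇒ F(ω) = -2πi·ΣRes):
  Res_{z = - \frac{14 i}{5}} g(z) = \frac{5 \omega e^{- \frac{14 \omega}{5}}}{56} (pole of order 2)
  F(ω) = -2πi·ΣRes = - \frac{5 i \pi \omega e^{- \frac{14 \omega}{5}}}{28}

Case ω < 0 (upper half-plane, counterclockwise contour ⇒ F(ω) = +2πi·ΣRes):
  Res_{z = \frac{14 i}{5}} g(z) = - \frac{5 \omega e^{\frac{14 \omega}{5}}}{56} (pole of order 2)
  F(ω) = 2πi·ΣRes = - \frac{5 i \pi \omega e^{\frac{14 \omega}{5}}}{28}

Both cases combine into a single formula in |ω|:

F(ω) = - \frac{5 i \pi \omega e^{- \frac{14 \left|{\omega}\right|}{5}}}{28}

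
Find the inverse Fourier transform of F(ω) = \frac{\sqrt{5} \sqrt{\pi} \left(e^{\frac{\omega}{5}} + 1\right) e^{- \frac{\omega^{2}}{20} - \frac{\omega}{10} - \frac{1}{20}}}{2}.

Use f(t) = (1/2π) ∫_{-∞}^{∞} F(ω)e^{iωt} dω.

f(t) = 5 e^{- 5 t^{2}} \cos{\left(t \right)}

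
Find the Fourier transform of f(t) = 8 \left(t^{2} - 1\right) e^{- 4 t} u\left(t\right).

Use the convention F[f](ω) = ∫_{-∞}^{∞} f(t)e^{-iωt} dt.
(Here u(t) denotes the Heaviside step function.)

F(ω) = \frac{8 \left(2 i \omega - \left(i \omega + 4\right)^{3} + 8\right)}{\left(i \omega + 4\right)^{4}}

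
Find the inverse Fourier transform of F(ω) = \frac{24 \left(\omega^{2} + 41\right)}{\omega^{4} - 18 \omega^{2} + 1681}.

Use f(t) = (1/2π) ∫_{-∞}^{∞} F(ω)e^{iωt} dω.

f(t) = 3 e^{- 4 \left|{t}\right|} \cos{\left(5 \left|{t}\right| \right)}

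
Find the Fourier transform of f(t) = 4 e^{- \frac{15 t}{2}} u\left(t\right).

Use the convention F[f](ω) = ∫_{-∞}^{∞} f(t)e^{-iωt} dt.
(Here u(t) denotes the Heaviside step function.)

F(ω) = \frac{8}{2 i \omega + 15}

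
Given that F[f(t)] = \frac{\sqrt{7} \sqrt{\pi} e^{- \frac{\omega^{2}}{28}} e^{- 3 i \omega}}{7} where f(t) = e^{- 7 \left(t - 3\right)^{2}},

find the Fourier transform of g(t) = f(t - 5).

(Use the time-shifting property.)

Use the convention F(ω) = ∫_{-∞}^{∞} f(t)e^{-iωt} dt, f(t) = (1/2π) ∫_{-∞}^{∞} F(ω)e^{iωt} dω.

F[g](ω) = \frac{\sqrt{7} \sqrt{\pi} e^{- \frac{\omega \left(\omega + 224 i\right)}{28}}}{7}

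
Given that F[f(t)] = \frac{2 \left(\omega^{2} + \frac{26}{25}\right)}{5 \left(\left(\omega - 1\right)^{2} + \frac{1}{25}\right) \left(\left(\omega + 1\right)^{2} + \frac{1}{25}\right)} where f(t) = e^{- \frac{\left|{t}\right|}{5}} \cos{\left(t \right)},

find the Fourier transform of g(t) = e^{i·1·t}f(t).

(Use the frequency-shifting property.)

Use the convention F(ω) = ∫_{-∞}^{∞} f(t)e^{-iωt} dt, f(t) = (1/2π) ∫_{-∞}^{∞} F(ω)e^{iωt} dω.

F[g](ω) = \frac{10 \left(25 \left(\omega - 1\right)^{2} + 26\right)}{\left(25 \omega^{2} + 1\right) \left(25 \left(\omega - 2\right)^{2} + 1\right)}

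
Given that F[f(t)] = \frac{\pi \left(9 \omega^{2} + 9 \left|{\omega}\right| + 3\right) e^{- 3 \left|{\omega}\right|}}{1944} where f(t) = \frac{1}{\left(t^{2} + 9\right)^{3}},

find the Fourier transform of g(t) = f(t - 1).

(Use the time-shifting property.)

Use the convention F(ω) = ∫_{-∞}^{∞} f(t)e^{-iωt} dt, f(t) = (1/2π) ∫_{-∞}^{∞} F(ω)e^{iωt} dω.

F[g](ω) = \frac{\pi \left(3 \omega^{2} + 3 \left|{\omega}\right| + 1\right) e^{- i \omega - 3 \left|{\omega}\right|}}{648}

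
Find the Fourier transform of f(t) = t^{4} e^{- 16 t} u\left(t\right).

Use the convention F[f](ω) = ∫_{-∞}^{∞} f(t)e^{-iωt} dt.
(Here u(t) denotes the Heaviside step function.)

F(ω) = \frac{24}{\left(i \omega + 16\right)^{5}}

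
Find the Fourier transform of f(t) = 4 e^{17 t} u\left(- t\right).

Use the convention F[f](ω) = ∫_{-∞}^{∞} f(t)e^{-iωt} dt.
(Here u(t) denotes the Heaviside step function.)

F(ω) = - \frac{4}{i \omega - 17}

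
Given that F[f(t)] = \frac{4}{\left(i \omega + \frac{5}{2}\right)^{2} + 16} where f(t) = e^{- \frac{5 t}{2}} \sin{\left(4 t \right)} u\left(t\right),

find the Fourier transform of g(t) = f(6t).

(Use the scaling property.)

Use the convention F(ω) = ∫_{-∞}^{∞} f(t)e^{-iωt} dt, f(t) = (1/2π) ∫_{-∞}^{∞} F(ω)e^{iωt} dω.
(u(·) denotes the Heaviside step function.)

F[g](ω) = \frac{24}{\left(i \omega + 15\right)^{2} + 576}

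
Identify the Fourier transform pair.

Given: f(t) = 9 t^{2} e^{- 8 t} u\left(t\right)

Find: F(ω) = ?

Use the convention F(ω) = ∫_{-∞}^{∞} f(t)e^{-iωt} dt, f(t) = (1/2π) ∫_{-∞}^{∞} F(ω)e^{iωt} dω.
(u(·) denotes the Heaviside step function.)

F(ω) = \frac{18}{\left(i \omega + 8\right)^{3}}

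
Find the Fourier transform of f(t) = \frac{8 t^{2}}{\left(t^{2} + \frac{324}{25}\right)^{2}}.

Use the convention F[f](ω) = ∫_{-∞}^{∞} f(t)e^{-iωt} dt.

F(ω) = \frac{2 \pi \left(5 - 18 \left|{\omega}\right|\right) e^{- \frac{18 \left|{\omega}\right|}{5}}}{9}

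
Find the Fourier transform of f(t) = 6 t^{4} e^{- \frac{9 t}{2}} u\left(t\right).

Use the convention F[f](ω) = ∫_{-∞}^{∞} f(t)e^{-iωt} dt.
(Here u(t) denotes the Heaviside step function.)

F(ω) = \frac{4608}{\left(2 i \omega + 9\right)^{5}}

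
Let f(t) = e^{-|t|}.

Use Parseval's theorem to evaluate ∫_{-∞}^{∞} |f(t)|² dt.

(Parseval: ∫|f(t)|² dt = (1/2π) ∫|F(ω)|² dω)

∫|f(t)|² dt = 1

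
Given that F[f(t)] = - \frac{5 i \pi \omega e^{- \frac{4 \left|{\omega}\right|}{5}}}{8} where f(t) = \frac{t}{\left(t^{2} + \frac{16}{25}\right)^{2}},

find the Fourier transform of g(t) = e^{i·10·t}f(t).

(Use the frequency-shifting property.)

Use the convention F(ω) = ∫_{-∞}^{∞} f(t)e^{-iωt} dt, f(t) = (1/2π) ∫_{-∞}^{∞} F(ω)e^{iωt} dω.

F[g](ω) = \frac{5 i \pi \left(10 - \omega\right) e^{- \frac{4 \left|{\omega - 10}\right|}{5}}}{8}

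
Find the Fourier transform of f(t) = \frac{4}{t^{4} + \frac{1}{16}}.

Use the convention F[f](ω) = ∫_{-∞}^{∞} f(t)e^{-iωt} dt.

F(ω) = 32 \pi e^{- \frac{\sqrt{2} \left|{\omega}\right|}{4}} \sin{\left(\frac{\sqrt{2} \left|{\omega}\right|}{4} + \frac{\pi}{4} \right)}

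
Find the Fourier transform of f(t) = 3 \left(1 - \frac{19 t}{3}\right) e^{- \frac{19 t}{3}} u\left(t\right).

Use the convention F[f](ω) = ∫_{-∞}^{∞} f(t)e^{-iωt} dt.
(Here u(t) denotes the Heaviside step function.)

F(ω) = \frac{27 i \omega}{- 9 \omega^{2} + 114 i \omega + 361}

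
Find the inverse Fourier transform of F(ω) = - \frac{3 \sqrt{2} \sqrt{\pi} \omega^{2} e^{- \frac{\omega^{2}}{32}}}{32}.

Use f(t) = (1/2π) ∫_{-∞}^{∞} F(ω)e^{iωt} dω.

f(t) = 3 \left(32 t^{2} - 2\right) e^{- 8 t^{2}}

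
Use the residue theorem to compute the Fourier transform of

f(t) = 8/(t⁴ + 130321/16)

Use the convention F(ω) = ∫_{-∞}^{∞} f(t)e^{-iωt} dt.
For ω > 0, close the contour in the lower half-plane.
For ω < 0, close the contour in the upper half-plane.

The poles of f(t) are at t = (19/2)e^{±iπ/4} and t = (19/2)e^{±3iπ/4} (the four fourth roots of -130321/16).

Let g(z) = f(z)e^{-iωz}; for large |z| the factor e^{-iωz} decays in the lower half-plane when ω > 0 and in the upper half-plane when ω < 0.

Case ω > 0 (lower half-plane, clockwise contour ⇒ F(ω) = -2πi·ΣRes):
  Res_{z = - \frac{19 \sqrt{2}}{4} - \frac{19 \sqrt{2} i}{4}} g(z) = \frac{8 \sqrt{2} \left(1 + i\right) e^{\frac{19 \sqrt{2} \omega \left(-1 + i\right)}{4}}}{6859}
  Res_{z = \frac{19 \sqrt{2}}{4} - \frac{19 \sqrt{2} i}{4}} g(z) = \frac{8 \sqrt{2} \left(-1 + i\right) e^{- \frac{19 \sqrt{2} \omega \left(1 + i\right)}{4}}}{6859}
  F(ω) = -2πi·ΣRes = \frac{16 \sqrt{2} \pi \left(\left(1 - i\right) e^{\frac{19 \sqrt{2} i \omega}{2}} + 1 + i\right) e^{- \frac{19 \sqrt{2} \omega \left(1 + i\right)}{4}}}{6859} = \frac{64 \pi e^{- \frac{19 \sqrt{2} \omega}{4}} \sin{\left(\frac{19 \sqrt{2} \omega}{4} + \frac{\pi}{4} \right)}}{6859}

Case ω < 0 (upper half-plane, counterclockwise contour ⇒ F(ω) = +2πi·ΣRes):
  Res_{z = \frac{19 \sqrt{2}}{4} + \frac{19 \sqrt{2} i}{4}} g(z) = - \frac{8 \sqrt{2} \left(1 + i\right) e^{\frac{19 \sqrt{2} \omega \left(1 - i\right)}{4}}}{6859}
  Res_{z = - \frac{19 \sqrt{2}}{4} + \frac{19 \sqrt{2} i}{4}} g(z) = \frac{8 \sqrt{2} \left(1 - i\right) e^{\frac{19 \sqrt{2} \omega \left(1 + i\right)}{4}}}{6859}
  F(ω) = 2πi·ΣRes = - \frac{16 \sqrt{2} i \pi \left(\left(1 + i\right) e^{\frac{19 \sqrt{2} \omega \left(1 - i\right)}{4}} - \left(1 - i\right) e^{\frac{19 \sqrt{2} \omega \left(1 + i\right)}{4}}\right)}{6859} = \frac{64 \pi e^{\frac{19 \sqrt{2} \omega}{4}} \cos{\left(\frac{19 \sqrt{2} \omega}{4} + \frac{\pi}{4} \right)}}{6859}

Both cases combine into a single formula in |ω|:

F(ω) = \frac{64 \pi e^{- \frac{19 \sqrt{2} \left|{\omega}\right|}{4}} \sin{\left(\frac{19 \sqrt{2} \left|{\omega}\right|}{4} + \frac{\pi}{4} \right)}}{6859}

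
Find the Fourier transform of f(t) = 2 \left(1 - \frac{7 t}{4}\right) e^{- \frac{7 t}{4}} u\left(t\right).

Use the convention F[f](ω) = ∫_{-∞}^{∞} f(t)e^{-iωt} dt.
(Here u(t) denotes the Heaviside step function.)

F(ω) = \frac{32 i \omega}{- 16 \omega^{2} + 56 i \omega + 49}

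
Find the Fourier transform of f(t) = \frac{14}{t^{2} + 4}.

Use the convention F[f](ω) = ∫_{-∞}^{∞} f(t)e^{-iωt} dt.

F(ω) = 7 \pi e^{- 2 \left|{\omega}\right|}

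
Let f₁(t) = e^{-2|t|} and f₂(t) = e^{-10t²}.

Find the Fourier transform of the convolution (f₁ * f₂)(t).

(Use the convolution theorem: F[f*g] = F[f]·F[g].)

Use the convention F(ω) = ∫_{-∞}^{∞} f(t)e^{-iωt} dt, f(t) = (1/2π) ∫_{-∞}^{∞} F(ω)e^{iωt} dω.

F[f₁*f₂](ω) = \frac{2 \sqrt{10} \sqrt{\pi} e^{- \frac{\omega^{2}}{40}}}{5 \left(\omega^{2} + 4\right)}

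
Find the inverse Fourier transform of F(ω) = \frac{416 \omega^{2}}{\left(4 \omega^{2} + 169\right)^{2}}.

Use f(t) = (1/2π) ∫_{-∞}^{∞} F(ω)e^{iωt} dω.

f(t) = \left(1 - \frac{13 \left|{t}\right|}{2}\right) e^{- \frac{13 \left|{t}\right|}{2}}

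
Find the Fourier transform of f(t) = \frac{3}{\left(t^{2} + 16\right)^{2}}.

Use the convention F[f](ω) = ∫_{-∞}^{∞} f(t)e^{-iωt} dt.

F(ω) = \frac{3 \pi \left(4 \left|{\omega}\right| + 1\right) e^{- 4 \left|{\omega}\right|}}{128}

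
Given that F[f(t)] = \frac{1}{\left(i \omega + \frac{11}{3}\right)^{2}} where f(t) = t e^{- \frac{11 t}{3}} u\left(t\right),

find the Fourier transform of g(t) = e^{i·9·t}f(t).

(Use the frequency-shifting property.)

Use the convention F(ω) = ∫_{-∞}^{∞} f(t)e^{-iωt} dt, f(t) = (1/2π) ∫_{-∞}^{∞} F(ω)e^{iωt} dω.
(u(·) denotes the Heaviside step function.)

F[g](ω) = \frac{9}{\left(3 i \left(\omega - 9\right) + 11\right)^{2}}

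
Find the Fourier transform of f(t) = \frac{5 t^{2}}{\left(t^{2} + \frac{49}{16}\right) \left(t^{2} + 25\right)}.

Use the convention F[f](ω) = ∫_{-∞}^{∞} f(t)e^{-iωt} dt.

F(ω) = \frac{400 \pi e^{- 5 \left|{\omega}\right|}}{351} - \frac{140 \pi e^{- \frac{7 \left|{\omega}\right|}{4}}}{351}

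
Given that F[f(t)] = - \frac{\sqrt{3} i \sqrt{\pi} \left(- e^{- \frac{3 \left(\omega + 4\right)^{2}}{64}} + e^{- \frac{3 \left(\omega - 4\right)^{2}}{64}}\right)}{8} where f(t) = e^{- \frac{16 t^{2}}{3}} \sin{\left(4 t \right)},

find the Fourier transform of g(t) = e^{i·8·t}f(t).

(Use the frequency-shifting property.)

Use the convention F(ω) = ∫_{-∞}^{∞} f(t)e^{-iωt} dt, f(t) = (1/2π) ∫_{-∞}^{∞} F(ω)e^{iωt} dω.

F[g](ω) = \frac{\sqrt{3} i \sqrt{\pi} \left(- e^{\frac{3 \omega}{4}} + e^{6}\right) e^{- \frac{3 \omega^{2}}{64} + \frac{3 \omega}{8} - \frac{27}{4}}}{8}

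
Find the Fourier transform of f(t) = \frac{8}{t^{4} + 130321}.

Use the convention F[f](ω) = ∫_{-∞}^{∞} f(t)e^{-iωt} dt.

F(ω) = \frac{8 \pi e^{- \frac{19 \sqrt{2} \left|{\omega}\right|}{2}} \sin{\left(\frac{19 \sqrt{2} \left|{\omega}\right|}{2} + \frac{\pi}{4} \right)}}{6859}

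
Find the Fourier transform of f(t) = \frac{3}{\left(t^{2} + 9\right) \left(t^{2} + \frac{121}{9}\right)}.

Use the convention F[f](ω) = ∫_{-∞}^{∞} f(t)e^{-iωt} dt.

F(ω) = \frac{9 \pi e^{- 3 \left|{\omega}\right|}}{40} - \frac{81 \pi e^{- \frac{11 \left|{\omega}\right|}{3}}}{440}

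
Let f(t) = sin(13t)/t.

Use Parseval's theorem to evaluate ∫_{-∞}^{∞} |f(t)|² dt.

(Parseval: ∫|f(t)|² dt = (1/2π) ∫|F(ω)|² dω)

∫|f(t)|² dt = 13 \pi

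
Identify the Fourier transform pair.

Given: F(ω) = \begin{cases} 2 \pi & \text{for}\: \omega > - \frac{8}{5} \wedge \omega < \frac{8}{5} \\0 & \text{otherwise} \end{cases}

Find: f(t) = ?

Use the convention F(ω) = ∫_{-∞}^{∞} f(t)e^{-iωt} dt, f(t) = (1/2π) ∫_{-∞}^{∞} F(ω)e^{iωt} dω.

f(t) = \frac{2 \sin{\left(\frac{8 t}{5} \right)}}{t}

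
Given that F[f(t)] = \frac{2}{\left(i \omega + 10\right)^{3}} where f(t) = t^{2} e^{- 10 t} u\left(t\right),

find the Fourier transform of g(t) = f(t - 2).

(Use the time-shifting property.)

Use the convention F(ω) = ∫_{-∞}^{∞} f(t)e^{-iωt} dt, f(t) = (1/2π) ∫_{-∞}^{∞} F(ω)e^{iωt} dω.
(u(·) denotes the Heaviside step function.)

F[g](ω) = \frac{2 e^{- 2 i \omega}}{\left(i \omega + 10\right)^{3}}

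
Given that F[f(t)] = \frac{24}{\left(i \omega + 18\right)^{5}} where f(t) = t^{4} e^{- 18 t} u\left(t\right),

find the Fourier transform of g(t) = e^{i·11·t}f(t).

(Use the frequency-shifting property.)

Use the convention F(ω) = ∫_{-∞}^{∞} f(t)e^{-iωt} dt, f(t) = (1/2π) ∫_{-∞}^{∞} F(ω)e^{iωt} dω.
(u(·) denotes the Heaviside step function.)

F[g](ω) = \frac{24}{\left(i \left(\omega - 11\right) + 18\right)^{5}}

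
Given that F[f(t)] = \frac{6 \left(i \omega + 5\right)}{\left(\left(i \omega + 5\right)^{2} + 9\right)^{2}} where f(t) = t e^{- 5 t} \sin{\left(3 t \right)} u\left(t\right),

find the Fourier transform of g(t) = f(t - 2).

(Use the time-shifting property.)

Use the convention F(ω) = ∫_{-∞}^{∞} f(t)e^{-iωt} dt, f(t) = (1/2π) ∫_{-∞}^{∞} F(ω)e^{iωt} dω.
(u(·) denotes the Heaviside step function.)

F[g](ω) = \frac{6 \left(i \omega + 5\right) e^{- 2 i \omega}}{\left(\left(i \omega + 5\right)^{2} + 9\right)^{2}}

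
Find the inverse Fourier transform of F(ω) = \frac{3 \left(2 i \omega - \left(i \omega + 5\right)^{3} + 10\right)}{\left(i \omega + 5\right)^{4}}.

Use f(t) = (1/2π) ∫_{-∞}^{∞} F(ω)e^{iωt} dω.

f(t) = 3 \left(t^{2} - 1\right) e^{- 5 t} u\left(t\right)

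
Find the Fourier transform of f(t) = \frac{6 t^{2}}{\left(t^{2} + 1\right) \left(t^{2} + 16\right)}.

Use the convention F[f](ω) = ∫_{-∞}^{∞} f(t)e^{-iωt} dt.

F(ω) = \frac{2 \pi \left(4 - e^{3 \left|{\omega}\right|}\right) e^{- 4 \left|{\omega}\right|}}{5}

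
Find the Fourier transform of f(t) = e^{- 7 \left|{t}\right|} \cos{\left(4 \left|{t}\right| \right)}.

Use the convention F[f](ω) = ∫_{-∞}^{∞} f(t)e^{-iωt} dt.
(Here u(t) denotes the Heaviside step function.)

F(ω) = \frac{14 \left(\omega^{2} + 65\right)}{\omega^{4} + 66 \omega^{2} + 4225}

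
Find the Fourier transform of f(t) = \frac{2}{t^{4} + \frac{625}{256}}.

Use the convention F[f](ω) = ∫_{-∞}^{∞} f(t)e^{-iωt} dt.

F(ω) = \frac{128 \pi e^{- \frac{5 \sqrt{2} \left|{\omega}\right|}{8}} \sin{\left(\frac{5 \sqrt{2} \left|{\omega}\right|}{8} + \frac{\pi}{4} \right)}}{125}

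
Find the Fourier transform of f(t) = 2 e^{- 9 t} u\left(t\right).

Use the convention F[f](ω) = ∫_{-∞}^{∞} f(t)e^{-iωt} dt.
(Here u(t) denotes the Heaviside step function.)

F(ω) = \frac{2}{i \omega + 9}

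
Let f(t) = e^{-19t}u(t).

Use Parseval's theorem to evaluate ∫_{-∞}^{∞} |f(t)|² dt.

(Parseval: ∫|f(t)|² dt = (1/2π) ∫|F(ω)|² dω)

∫|f(t)|² dt = \frac{1}{38}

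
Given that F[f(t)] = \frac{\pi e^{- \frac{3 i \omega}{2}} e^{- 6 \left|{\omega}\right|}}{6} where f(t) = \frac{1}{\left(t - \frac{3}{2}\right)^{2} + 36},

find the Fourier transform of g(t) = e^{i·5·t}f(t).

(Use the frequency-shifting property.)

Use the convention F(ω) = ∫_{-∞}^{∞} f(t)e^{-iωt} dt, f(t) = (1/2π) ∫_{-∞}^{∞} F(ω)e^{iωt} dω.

F[g](ω) = \frac{\pi e^{- \frac{3 i \left(\omega - 5\right)}{2} - 6 \left|{\omega - 5}\right|}}{6}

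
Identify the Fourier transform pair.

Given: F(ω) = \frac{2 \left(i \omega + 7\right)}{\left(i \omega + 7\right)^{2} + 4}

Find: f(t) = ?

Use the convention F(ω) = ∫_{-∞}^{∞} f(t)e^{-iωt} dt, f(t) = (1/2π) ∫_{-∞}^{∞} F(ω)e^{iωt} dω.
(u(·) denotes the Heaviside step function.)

f(t) = 2 e^{- 7 t} \cos{\left(2 t \right)} u\left(t\right)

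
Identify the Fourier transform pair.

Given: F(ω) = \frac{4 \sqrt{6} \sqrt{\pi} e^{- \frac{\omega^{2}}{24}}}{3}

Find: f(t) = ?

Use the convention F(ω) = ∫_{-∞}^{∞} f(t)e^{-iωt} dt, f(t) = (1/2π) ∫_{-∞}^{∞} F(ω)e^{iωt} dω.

f(t) = 8 e^{- 6 t^{2}}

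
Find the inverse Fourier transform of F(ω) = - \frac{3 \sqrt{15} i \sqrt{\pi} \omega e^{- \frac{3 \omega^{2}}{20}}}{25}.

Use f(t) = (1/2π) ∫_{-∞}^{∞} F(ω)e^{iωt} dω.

f(t) = 2 t e^{- \frac{5 t^{2}}{3}}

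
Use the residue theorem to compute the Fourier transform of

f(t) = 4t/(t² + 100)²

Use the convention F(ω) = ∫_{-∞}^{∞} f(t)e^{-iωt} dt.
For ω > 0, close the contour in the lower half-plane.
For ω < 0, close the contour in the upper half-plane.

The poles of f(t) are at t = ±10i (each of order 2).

Let g(z) = f(z)e^{-iωz}; for large |z| the factor e^{-iωz} decays in the lower half-plane when ω > 0 and in the upper half-plane when ω < 0.

Case ω > 0 (lower half-plane, clockwise contour ⇒ F(ω) = -2πi·ΣRes):
  Res_{z = - 10 i} g(z) = \frac{\omega e^{- 10 \omega}}{10} (pole of order 2)
  F(ω) = -2πi·ΣRes = - \frac{i \pi \omega e^{- 10 \omega}}{5}

Case ω < 0 (upper half-plane, counterclockwise contour ⇒ F(ω) = +2πi·ΣRes):
  Res_{z = 10 i} g(z) = - \frac{\omega e^{10 \omega}}{10} (pole of order 2)
  F(ω) = 2πi·ΣRes = - \frac{i \pi \omega e^{10 \omega}}{5}

Both cases combine into a single formula in |ω|:

F(ω) = - \frac{i \pi \omega e^{- 10 \left|{\omega}\right|}}{5}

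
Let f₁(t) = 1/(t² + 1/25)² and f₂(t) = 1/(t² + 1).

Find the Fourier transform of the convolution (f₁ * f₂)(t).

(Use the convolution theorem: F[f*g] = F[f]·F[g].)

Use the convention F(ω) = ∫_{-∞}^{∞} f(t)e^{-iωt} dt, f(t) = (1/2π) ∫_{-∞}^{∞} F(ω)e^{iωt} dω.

F[f₁*f₂](ω) = \frac{25 \pi^{2} \left(\left|{\omega}\right| + 5\right) e^{- \frac{6 \left|{\omega}\right|}{5}}}{2}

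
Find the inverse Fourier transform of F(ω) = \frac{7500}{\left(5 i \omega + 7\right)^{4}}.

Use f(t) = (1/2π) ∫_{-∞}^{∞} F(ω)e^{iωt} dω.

f(t) = 2 t^{3} e^{- \frac{7 t}{5}} u\left(t\right)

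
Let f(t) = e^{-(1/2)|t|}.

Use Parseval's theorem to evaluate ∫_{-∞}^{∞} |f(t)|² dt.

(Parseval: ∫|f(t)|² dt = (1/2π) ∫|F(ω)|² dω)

∫|f(t)|² dt = 2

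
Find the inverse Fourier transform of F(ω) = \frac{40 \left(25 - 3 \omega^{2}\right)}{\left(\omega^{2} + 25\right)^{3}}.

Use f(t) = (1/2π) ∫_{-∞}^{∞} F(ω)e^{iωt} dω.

f(t) = 2 t^{2} e^{- 5 \left|{t}\right|}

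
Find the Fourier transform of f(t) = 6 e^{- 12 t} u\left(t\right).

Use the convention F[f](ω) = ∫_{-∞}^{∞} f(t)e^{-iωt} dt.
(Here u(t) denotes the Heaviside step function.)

F(ω) = \frac{6}{i \omega + 12}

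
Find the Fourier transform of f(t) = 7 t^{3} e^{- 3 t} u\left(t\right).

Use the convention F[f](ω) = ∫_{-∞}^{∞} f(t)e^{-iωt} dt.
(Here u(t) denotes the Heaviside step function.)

F(ω) = \frac{42}{\left(i \omega + 3\right)^{4}}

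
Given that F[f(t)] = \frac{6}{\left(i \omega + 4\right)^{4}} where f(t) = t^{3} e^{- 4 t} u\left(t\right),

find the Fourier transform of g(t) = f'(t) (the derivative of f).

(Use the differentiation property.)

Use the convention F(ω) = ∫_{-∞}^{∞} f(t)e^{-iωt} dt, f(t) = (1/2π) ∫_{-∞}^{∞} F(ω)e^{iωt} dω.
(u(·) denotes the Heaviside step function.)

F[g](ω) = \frac{6 i \omega}{\left(i \omega + 4\right)^{4}}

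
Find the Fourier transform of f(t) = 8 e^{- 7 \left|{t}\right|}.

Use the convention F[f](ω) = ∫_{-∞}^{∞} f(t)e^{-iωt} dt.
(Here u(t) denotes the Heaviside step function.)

F(ω) = \frac{112}{\omega^{2} + 49}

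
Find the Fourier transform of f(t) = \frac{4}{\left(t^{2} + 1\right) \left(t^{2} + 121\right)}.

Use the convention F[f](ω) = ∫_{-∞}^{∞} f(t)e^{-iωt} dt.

F(ω) = \frac{\pi e^{- \left|{\omega}\right|}}{30} - \frac{\pi e^{- 11 \left|{\omega}\right|}}{330}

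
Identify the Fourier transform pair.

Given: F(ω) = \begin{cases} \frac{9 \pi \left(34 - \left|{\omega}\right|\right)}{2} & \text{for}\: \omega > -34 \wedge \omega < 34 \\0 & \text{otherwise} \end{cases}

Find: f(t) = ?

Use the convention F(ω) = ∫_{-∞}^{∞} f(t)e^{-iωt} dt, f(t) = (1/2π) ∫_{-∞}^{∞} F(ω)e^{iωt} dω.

f(t) = \frac{9 \sin^{2}{\left(17 t \right)}}{t^{2}}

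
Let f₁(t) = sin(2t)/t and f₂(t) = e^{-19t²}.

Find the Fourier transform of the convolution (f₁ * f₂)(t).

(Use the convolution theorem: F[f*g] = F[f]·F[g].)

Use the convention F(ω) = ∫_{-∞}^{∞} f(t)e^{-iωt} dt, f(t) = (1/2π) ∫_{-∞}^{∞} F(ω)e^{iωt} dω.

F[f₁*f₂](ω) = \begin{cases} \frac{\sqrt{19} \pi^{\frac{3}{2}} e^{- \frac{\omega^{2}}{76}}}{19} & \text{for}\: \omega > -2 \wedge \omega < 2 \\0 & \text{otherwise} \end{cases}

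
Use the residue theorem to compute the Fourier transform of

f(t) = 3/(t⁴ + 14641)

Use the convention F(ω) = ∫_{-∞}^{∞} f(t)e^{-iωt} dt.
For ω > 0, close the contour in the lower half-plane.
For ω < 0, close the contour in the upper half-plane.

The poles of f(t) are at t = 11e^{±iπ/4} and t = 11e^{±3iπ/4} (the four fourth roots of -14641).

Let g(z) = f(z)e^{-iωz}; for large |z| the factor e^{-iωz} decays in the lower half-plane when ω > 0 and in the upper half-plane when ω < 0.

Case ω > 0 (lower half-plane, clockwise contour ⇒ F(ω) = -2πi·ΣRes):
  Res_{z = - \frac{11 \sqrt{2}}{2} - \frac{11 \sqrt{2} i}{2}} g(z) = \frac{3 \sqrt{2} i \left(1 - i\right) e^{\frac{11 \sqrt{2} \omega \left(-1 + i\right)}{2}}}{10648}
  Res_{z = \frac{11 \sqrt{2}}{2} - \frac{11 \sqrt{2} i}{2}} g(z) = \frac{3 \sqrt{2} i \left(1 + i\right) e^{- \frac{11 \sqrt{2} \omega \left(1 + i\right)}{2}}}{10648}
  F(ω) = -2πi·ΣRes = \frac{3 \sqrt{2} \pi \left(1 - i\right) \left(e^{11 \sqrt{2} i \omega} + i\right) e^{- \frac{11 \sqrt{2} \omega \left(1 + i\right)}{2}}}{5324} = \frac{3 \pi e^{- \frac{11 \sqrt{2} \omega}{2}} \sin{\left(\frac{11 \sqrt{2} \omega}{2} + \frac{\pi}{4} \right)}}{1331}

Case ω < 0 (upper half-plane, counterclockwise contour ⇒ F(ω) = +2πi·ΣRes):
  Res_{z = \frac{11 \sqrt{2}}{2} + \frac{11 \sqrt{2} i}{2}} g(z) = \frac{3 \sqrt{2} i \left(-1 + i\right) e^{\frac{11 \sqrt{2} \omega \left(1 - i\right)}{2}}}{10648}
  Res_{z = - \frac{11 \sqrt{2}}{2} + \frac{11 \sqrt{2} i}{2}} g(z) = \frac{3 \sqrt{2} \left(1 - i\right) e^{\frac{11 \sqrt{2} \omega \left(1 + i\right)}{2}}}{10648}
  F(ω) = 2πi·ΣRes = - \frac{3 \sqrt{2} i \pi \left(i \left(1 - i\right) e^{\frac{11 \sqrt{2} \omega \left(1 - i\right)}{2}} - \left(1 - i\right) e^{\frac{11 \sqrt{2} \omega \left(1 + i\right)}{2}}\right)}{5324} = \frac{3 \pi e^{\frac{11 \sqrt{2} \omega}{2}} \cos{\left(\frac{11 \sqrt{2} \omega}{2} + \frac{\pi}{4} \right)}}{1331}

Both cases combine into a single formula in |ω|:

F(ω) = \frac{3 \pi e^{- \frac{11 \sqrt{2} \left|{\omega}\right|}{2}} \sin{\left(\frac{11 \sqrt{2} \left|{\omega}\right|}{2} + \frac{\pi}{4} \right)}}{1331}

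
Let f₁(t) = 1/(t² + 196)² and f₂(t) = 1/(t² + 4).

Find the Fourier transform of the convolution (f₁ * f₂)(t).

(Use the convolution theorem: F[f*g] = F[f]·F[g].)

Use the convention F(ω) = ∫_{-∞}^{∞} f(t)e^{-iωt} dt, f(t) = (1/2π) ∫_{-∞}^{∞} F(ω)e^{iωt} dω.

F[f₁*f₂](ω) = \frac{\pi^{2} \left(14 \left|{\omega}\right| + 1\right) e^{- 16 \left|{\omega}\right|}}{10976}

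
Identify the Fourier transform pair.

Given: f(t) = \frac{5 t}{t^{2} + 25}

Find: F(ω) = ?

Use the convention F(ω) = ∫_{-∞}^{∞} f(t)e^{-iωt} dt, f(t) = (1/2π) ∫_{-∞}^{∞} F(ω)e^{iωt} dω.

F(ω) = - 5 i \pi e^{- 5 \left|{\omega}\right|} \operatorname{sign}{\left(\omega \right)}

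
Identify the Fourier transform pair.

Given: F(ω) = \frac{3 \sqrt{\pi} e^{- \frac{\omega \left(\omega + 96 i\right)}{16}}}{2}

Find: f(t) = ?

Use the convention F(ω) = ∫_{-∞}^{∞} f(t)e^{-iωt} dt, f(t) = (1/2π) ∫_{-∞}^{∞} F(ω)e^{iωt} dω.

f(t) = 3 e^{- 4 \left(t - 6\right)^{2}}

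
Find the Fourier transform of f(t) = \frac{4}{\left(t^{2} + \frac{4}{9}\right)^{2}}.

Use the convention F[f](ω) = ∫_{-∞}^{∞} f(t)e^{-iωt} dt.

F(ω) = \frac{9 \pi \left(2 \left|{\omega}\right| + 3\right) e^{- \frac{2 \left|{\omega}\right|}{3}}}{4}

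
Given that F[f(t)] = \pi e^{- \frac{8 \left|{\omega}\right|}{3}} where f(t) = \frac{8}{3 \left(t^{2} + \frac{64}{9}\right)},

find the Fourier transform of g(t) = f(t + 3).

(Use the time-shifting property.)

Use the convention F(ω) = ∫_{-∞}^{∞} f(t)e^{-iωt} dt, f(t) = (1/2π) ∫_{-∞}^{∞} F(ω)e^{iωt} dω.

F[g](ω) = \pi e^{3 i \omega - \frac{8 \left|{\omega}\right|}{3}}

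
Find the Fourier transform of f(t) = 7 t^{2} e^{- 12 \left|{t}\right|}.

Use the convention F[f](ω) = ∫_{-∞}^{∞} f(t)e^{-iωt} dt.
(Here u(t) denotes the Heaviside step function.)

F(ω) = \frac{1008 \left(48 - \omega^{2}\right)}{\left(\omega^{2} + 144\right)^{3}}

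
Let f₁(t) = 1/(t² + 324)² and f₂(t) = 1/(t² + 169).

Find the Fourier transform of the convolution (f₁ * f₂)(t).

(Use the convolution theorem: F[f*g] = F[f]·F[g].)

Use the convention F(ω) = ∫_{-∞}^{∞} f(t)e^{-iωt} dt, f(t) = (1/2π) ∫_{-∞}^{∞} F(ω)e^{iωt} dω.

F[f₁*f₂](ω) = \frac{\pi^{2} \left(18 \left|{\omega}\right| + 1\right) e^{- 31 \left|{\omega}\right|}}{151632}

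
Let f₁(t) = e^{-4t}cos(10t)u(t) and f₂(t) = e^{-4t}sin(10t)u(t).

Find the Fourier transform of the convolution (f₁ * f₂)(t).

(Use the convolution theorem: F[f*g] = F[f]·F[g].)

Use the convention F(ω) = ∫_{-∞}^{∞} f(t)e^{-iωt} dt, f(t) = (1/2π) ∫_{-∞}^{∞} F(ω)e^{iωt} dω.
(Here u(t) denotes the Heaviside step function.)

F[f₁*f₂](ω) = \frac{10 \left(i \omega + 4\right)}{\left(\left(i \omega + 4\right)^{2} + 100\right)^{2}}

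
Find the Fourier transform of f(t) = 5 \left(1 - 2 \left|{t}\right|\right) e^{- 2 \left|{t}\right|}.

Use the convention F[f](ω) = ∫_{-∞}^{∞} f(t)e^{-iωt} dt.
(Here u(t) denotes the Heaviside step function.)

F(ω) = \frac{40 \omega^{2}}{\left(\omega^{2} + 4\right)^{2}}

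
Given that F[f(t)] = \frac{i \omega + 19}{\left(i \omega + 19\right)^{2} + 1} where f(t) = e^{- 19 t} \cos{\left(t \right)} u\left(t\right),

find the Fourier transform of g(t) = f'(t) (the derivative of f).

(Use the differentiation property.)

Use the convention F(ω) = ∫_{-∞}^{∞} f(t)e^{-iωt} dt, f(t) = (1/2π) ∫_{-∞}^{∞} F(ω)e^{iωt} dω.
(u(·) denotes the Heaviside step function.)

F[g](ω) = \frac{i \omega \left(i \omega + 19\right)}{\left(i \omega + 19\right)^{2} + 1}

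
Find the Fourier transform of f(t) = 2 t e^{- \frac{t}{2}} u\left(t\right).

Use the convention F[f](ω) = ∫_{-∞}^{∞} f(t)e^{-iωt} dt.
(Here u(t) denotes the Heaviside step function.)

F(ω) = \frac{8}{\left(2 i \omega + 1\right)^{2}}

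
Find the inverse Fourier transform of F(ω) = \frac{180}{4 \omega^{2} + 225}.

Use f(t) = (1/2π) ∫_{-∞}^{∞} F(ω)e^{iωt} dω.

f(t) = 3 e^{- \frac{15 \left|{t}\right|}{2}}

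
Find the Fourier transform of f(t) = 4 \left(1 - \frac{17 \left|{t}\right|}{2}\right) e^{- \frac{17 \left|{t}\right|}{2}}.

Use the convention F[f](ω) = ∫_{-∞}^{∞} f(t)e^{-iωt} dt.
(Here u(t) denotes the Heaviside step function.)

F(ω) = \frac{2176 \omega^{2}}{\left(4 \omega^{2} + 289\right)^{2}}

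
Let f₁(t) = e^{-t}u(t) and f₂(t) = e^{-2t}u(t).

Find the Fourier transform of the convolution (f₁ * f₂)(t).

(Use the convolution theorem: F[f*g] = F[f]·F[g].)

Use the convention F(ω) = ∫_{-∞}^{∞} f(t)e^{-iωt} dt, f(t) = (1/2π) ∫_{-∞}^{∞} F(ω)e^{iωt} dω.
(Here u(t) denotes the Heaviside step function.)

F[f₁*f₂](ω) = \frac{1}{\left(i \omega + 1\right) \left(i \omega + 2\right)}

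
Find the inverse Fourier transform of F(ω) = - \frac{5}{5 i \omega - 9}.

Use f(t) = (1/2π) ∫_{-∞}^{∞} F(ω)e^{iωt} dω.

f(t) = e^{\frac{9 t}{5}} u\left(- t\right)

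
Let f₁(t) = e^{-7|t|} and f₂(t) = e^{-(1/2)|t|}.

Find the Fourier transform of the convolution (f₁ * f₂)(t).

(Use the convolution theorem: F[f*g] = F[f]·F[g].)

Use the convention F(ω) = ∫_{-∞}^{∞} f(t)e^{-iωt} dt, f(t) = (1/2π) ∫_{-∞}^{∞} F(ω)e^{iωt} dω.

F[f₁*f₂](ω) = \frac{56}{\left(\omega^{2} + 49\right) \left(4 \omega^{2} + 1\right)}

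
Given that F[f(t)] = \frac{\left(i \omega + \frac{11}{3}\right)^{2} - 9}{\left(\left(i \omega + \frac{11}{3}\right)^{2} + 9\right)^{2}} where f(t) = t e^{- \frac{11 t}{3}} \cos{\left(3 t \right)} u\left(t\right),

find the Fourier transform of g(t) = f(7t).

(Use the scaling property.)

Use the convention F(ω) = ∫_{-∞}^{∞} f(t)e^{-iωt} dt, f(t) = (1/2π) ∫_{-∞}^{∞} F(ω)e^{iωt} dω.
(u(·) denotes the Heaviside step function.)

F[g](ω) = \frac{63 \left(\left(3 i \omega + 77\right)^{2} - 3969\right)}{\left(\left(3 i \omega + 77\right)^{2} + 3969\right)^{2}}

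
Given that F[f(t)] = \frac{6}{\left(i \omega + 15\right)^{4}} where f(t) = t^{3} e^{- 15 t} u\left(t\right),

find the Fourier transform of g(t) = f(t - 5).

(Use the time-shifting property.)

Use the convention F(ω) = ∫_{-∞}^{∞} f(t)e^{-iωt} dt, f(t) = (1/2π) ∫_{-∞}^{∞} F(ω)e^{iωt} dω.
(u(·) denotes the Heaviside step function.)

F[g](ω) = \frac{6 e^{- 5 i \omega}}{\left(i \omega + 15\right)^{4}}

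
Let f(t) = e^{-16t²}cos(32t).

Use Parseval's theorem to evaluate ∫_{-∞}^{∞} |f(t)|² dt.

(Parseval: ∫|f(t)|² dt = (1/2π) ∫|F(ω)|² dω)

∫|f(t)|² dt = \frac{\sqrt{2} \sqrt{\pi} \left(1 + e^{32}\right)}{16 e^{32}}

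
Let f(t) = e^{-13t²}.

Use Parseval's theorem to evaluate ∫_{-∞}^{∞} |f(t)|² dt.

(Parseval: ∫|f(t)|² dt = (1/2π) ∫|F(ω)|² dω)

∫|f(t)|² dt = \frac{\sqrt{26} \sqrt{\pi}}{26}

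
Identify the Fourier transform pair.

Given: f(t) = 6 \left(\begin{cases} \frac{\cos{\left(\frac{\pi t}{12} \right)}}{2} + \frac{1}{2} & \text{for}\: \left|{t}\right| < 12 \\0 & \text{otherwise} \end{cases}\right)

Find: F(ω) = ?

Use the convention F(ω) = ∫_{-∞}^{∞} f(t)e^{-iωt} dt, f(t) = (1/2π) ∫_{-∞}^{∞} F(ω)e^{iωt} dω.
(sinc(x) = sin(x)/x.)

F(ω) = - \frac{72 \pi^{2} \operatorname{sinc}{\left(12 \omega \right)}}{144 \omega^{2} - \pi^{2}}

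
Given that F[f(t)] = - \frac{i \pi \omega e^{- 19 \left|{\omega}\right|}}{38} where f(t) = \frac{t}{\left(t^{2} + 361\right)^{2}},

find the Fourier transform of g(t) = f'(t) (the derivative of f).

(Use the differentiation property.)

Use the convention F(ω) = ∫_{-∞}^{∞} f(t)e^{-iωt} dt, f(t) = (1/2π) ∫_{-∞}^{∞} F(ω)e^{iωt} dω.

F[g](ω) = \frac{\pi \omega^{2} e^{- 19 \left|{\omega}\right|}}{38}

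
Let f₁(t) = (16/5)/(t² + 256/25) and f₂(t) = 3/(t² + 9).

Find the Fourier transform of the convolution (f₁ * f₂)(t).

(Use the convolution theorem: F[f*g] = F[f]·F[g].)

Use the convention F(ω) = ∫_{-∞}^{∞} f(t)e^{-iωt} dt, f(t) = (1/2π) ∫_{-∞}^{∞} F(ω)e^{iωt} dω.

F[f₁*f₂](ω) = \pi^{2} e^{- \frac{31 \left|{\omega}\right|}{5}}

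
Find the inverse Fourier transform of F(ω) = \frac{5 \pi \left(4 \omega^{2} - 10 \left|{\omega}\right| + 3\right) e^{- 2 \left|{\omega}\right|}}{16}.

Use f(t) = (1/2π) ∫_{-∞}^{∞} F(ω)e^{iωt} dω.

f(t) = \frac{5 t^{4}}{\left(t^{2} + 4\right)^{3}}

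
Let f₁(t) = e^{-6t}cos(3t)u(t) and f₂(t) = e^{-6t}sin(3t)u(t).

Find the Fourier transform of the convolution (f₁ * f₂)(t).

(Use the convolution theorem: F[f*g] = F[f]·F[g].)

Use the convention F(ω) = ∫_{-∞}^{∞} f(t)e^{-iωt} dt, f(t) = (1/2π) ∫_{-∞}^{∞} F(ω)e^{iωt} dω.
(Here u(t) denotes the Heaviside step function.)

F[f₁*f₂](ω) = \frac{3 \left(i \omega + 6\right)}{\left(\left(i \omega + 6\right)^{2} + 9\right)^{2}}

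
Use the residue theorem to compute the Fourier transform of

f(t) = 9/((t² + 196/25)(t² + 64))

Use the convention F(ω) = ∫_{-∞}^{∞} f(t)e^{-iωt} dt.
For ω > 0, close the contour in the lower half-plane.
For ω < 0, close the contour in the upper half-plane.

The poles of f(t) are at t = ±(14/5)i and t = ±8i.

Let g(z) = f(z)e^{-iωz}; for large |z| the factor e^{-iωz} decays in the lower half-plane when ω > 0 and in the upper half-plane when ω < 0.

Case ω > 0 (lower half-plane, clockwise contour ⇒ F(ω) = -2πi·ΣRes):
  Res_{z = - \frac{14 i}{5}} g(z) = \frac{125 i e^{- \frac{14 \omega}{5}}}{4368}
  Res_{z = - 8 i} g(z) = - \frac{25 i e^{- 8 \omega}}{2496}
  F(ω) = -2πi·ΣRes = - \frac{25 \pi e^{- 8 \omega}}{1248} + \frac{125 \pi e^{- \frac{14 \omega}{5}}}{2184}

Case ω < 0 (upper half-plane, counterclockwise contour ⇒ F(ω) = +2πi·ΣRes):
  Res_{z = \frac{14 i}{5}} g(z) = - \frac{125 i e^{\frac{14 \omega}{5}}}{4368}
  Res_{z = 8 i} g(z) = \frac{25 i e^{8 \omega}}{2496}
  F(ω) = 2πi·ΣRes = \frac{25 \pi \left(20 e^{\frac{14 \omega}{5}} - 7 e^{8 \omega}\right)}{8736}

Both cases combine into a single formula in |ω|:

F(ω) = - \frac{25 \pi e^{- 8 \left|{\omega}\right|}}{1248} + \frac{125 \pi e^{- \frac{14 \left|{\omega}\right|}{5}}}{2184}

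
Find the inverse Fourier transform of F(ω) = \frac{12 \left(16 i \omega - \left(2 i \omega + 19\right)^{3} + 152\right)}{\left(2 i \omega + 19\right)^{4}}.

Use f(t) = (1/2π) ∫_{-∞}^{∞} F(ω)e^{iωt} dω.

f(t) = 6 \left(t^{2} - 1\right) e^{- \frac{19 t}{2}} u\left(t\right)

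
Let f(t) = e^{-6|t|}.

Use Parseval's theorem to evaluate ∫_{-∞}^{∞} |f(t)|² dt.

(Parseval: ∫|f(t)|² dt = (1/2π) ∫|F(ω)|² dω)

∫|f(t)|² dt = \frac{1}{6}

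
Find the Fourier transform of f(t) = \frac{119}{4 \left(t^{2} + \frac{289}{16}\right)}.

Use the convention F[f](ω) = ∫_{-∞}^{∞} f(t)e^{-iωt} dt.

F(ω) = 7 \pi e^{- \frac{17 \left|{\omega}\right|}{4}}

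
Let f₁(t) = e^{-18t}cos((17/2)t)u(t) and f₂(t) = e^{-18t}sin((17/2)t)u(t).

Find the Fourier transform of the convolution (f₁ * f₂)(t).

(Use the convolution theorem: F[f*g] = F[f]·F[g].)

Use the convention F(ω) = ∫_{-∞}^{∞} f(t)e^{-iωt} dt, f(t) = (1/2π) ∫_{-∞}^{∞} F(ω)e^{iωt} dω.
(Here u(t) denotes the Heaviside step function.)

F[f₁*f₂](ω) = \frac{136 \left(i \omega + 18\right)}{\left(4 \left(i \omega + 18\right)^{2} + 289\right)^{2}}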